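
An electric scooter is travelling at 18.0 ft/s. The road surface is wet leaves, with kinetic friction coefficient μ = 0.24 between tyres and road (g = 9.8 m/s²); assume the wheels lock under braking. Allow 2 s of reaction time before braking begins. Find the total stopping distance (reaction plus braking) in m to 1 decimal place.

18 ft/s × 0.3048 = 5.4864 m/s.
a = μg = 0.24 × 9.8 = 2.352 m/s².
Reaction distance = v·t_r = 5.4864 × 2 = 10.973 m.
Braking distance = v²/(2a) = 5.4864² / (2 × 2.352) = 30.101 / 4.704 = 6.399 m.
Total = 10.973 + 6.399 = 17.372 m.

Total stopping distance ≈ 17.4 m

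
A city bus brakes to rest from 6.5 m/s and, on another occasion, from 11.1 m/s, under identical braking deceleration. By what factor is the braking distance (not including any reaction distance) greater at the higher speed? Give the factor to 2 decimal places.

Factor ≈ 2.92

Braking distance d = v²/(2a), so with a fixed, d ∝ v².
Factor = (11.1/6.5)² = 1.7077² = 2.9162.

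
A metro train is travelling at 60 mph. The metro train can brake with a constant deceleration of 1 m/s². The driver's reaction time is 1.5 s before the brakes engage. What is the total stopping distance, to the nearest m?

Total stopping distance ≈ 400 m

60 mph × 0.44704 = 26.8224 m/s.
Reaction distance = v·t_r = 26.8224 × 1.5 = 40.234 m.
Braking distance = v²/(2a) = 26.8224² / (2 × 1.000) = 719.441 / 2.000 = 359.721 m.
Total = 40.234 + 359.721 = 399.955 m.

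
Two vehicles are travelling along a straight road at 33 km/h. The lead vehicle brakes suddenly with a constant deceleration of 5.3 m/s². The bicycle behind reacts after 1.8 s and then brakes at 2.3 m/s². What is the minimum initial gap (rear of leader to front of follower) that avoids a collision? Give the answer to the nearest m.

Minimum gap ≈ 27 m

33 km/h ÷ 3.6 = 9.1667 m/s.
Leader travels v²/(2a_L) = 84.028 / 10.600 = 7.927 m before stopping.
Follower covers v·t_r = 9.1667 × 1.8 = 16.500 m while reacting, then v²/(2a_F) = 84.028 / 4.600 = 18.267 m while braking, for a total of 16.500 + 18.267 = 34.767 m.
Since a_F ≤ a_L and the follower starts braking later, the follower is never slower than the leader, so the closest approach is when both have stopped.
Minimum gap = 34.767 − 7.927 = 26.840 m.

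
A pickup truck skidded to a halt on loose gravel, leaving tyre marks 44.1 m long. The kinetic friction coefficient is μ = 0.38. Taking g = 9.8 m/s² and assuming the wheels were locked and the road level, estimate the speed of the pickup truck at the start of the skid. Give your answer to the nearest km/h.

Initial speed ≈ 65 km/h

Deceleration a = μg = 0.38 × 9.8 = 3.724 m/s².
v = √(2a·d) = √(2 × 3.724 × 44.1) = √328.457 = 18.1234 m/s.
= 18.1234 × 3.6 = 65.244 km/h.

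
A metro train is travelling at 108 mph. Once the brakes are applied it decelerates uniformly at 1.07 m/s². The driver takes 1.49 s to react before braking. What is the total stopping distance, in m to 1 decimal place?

108 mph × 0.44704 = 48.2803 m/s.
Reaction distance = v·t_r = 48.2803 × 1.49 = 71.938 m.
Braking distance = v²/(2a) = 48.2803² / (2 × 1.070) = 2330.987 / 2.140 = 1089.246 m.
Total = 71.938 + 1089.246 = 1161.184 m.

Total stopping distance ≈ 1161.2 m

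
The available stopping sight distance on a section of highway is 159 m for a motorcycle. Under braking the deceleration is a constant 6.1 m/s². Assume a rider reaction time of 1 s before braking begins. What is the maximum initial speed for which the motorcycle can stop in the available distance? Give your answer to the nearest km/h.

Stopping distance: v·t_r + v²/(2a) = 159 with t_r = 1 s and a = 6.100 m/s².
So v² + 12.200 v − 1939.80 = 0.
Positive root: v = −a·t_r + √((a·t_r)² + 2a·d) = −6.100 + √(37.210 + 1939.80) = 38.3636 m/s.
38.3636 m/s × 3.6 = 138.109 km/h.

Maximum speed ≈ 138 km/h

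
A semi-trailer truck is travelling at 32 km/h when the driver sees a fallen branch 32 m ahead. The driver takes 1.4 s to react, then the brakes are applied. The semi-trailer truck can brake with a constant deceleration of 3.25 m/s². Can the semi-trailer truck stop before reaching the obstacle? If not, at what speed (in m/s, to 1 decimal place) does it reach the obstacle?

Yes — it stops about 7.4 m short of the obstacle, so it never reaches it

32 km/h ÷ 3.6 = 8.8889 m/s.
Reaction distance = 8.8889 × 1.4 = 12.444 m.
Braking distance = v²/(2a) = 79.013 / 6.500 = 12.156 m.
Total stopping distance = 12.444 + 12.156 = 24.600 m, vs 32 m available — it stops with 32 − 24.600 = 7.400 m to spare.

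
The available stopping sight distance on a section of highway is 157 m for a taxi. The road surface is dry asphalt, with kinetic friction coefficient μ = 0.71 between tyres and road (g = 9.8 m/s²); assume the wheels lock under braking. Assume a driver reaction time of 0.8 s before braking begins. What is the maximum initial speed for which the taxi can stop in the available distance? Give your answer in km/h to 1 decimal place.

a = μg = 0.71 × 9.8 = 6.958 m/s².
Stopping distance: v·t_r + v²/(2a) = 157 with t_r = 0.8 s and a = 6.958 m/s².
So v² + 11.133 v − 2184.81 = 0.
Positive root: v = −a·t_r + √((a·t_r)² + 2a·d) = −5.566 + √(30.980 + 2184.81) = 41.5062 m/s.
41.5062 m/s × 3.6 = 149.422 km/h.

Maximum speed ≈ 149.4 km/h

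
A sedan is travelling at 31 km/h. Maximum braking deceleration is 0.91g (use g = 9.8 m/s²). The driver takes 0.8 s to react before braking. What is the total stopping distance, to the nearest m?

Total stopping distance ≈ 11 m

31 km/h ÷ 3.6 = 8.6111 m/s.
a = 0.91 × 9.8 = 8.918 m/s².
Reaction distance = v·t_r = 8.6111 × 0.8 = 6.889 m.
Braking distance = v²/(2a) = 8.6111² / (2 × 8.918) = 74.151 / 17.836 = 4.157 m.
Total = 6.889 + 4.157 = 11.046 m.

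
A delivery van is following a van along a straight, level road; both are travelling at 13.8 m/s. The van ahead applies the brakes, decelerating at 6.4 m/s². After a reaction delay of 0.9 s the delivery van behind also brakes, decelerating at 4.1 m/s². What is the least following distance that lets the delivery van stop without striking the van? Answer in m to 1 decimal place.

Minimum gap ≈ 20.8 m

Leader travels v²/(2a_L) = 190.440 / 12.800 = 14.878 m before stopping.
Follower covers v·t_r = 13.8000 × 0.9 = 12.420 m while reacting, then v²/(2a_F) = 190.440 / 8.200 = 23.224 m while braking, for a total of 12.420 + 23.224 = 35.644 m.
Since a_F ≤ a_L and the follower starts braking later, the follower is never slower than the leader, so the closest approach is when both have stopped.
Minimum gap = 35.644 − 14.878 = 20.766 m.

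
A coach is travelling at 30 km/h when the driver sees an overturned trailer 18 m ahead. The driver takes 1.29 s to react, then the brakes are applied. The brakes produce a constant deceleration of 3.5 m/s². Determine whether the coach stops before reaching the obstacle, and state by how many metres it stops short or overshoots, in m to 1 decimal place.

30 km/h ÷ 3.6 = 8.3333 m/s.
Reaction distance = 8.3333 × 1.29 = 10.750 m.
Braking distance = v²/(2a) = 69.444 / 7.000 = 9.921 m.
Total stopping distance = 10.750 + 9.921 = 20.671 m, vs 18 m available — it cannot stop in time and overshoots by 20.671 − 18 = 2.671 m.

No — it overshoots by 2.7 m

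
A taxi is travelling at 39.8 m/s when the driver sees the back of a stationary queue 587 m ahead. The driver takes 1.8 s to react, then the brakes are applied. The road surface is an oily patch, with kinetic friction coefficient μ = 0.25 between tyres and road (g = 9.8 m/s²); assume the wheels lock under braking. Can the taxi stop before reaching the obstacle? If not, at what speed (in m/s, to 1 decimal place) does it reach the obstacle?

a = μg = 0.25 × 9.8 = 2.450 m/s².
Reaction distance = 39.8000 × 1.8 = 71.640 m.
Braking distance = v²/(2a) = 1584.040 / 4.900 = 323.273 m.
Total stopping distance = 71.640 + 323.273 = 394.913 m, vs 587 m available — it stops with 587 − 394.913 = 192.087 m to spare.

Yes — it stops about 192.1 m short of the obstacle, so it never reaches it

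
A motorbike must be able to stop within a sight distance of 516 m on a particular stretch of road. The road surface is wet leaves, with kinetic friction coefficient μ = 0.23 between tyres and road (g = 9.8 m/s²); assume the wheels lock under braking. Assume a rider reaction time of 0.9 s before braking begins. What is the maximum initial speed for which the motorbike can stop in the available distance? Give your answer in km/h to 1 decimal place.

Maximum speed ≈ 166.5 km/h

a = μg = 0.23 × 9.8 = 2.254 m/s².
Stopping distance: v·t_r + v²/(2a) = 516 with t_r = 0.9 s and a = 2.254 m/s².
So v² + 4.057 v − 2326.13 = 0.
Positive root: v = −a·t_r + √((a·t_r)² + 2a·d) = −2.029 + √(4.117 + 2326.13) = 46.2436 m/s.
46.2436 m/s × 3.6 = 166.477 km/h.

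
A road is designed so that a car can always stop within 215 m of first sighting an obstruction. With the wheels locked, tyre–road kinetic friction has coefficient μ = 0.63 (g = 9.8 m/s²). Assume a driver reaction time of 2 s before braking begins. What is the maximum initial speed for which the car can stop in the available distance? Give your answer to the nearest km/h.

Maximum speed ≈ 146 km/h

a = μg = 0.63 × 9.8 = 6.174 m/s².
Stopping distance: v·t_r + v²/(2a) = 215 with t_r = 2 s and a = 6.174 m/s².
So v² + 24.696 v − 2654.82 = 0.
Positive root: v = −a·t_r + √((a·t_r)² + 2a·d) = −12.348 + √(152.473 + 2654.82) = 40.6359 m/s.
40.6359 m/s × 3.6 = 146.289 km/h.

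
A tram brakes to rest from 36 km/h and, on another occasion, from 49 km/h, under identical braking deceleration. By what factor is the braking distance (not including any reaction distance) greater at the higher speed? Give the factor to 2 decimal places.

Factor ≈ 1.85

Braking distance d = v²/(2a), so with a fixed, d ∝ v².
Factor = (49/36)² = 1.3611² = 1.8526.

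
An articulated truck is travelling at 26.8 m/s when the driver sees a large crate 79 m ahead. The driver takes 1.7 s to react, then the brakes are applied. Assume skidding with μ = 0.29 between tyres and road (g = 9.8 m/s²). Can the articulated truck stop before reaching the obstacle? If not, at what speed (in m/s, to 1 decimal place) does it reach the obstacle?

a = μg = 0.29 × 9.8 = 2.842 m/s².
Reaction distance = 26.8000 × 1.7 = 45.560 m.
Braking distance needed to stop: v²/(2a) = 718.240 / 5.684 = 126.362 m, so total needed = 45.560 + 126.362 = 171.922 m > 79 m — it cannot stop.
Distance remaining when braking begins: 79 − 45.560 = 33.440 m.
v² = v₀² − 2a·d = 718.240 − 2 × 2.842 × 33.440 = 528.167 m²/s².
v = √528.167 = 22.982 m/s.

No — it strikes the obstacle at 23.0 m/s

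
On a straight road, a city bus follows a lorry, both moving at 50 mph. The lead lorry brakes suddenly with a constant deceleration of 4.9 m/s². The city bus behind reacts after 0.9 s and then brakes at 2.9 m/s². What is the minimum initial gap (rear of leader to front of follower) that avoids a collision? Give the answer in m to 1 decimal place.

50 mph × 0.44704 = 22.3520 m/s.
Leader travels v²/(2a_L) = 499.612 / 9.800 = 50.981 m before stopping.
Follower covers v·t_r = 22.3520 × 0.9 = 20.117 m while reacting, then v²/(2a_F) = 499.612 / 5.800 = 86.140 m while braking, for a total of 20.117 + 86.140 = 106.257 m.
Since a_F ≤ a_L and the follower starts braking later, the follower is never slower than the leader, so the closest approach is when both have stopped.
Minimum gap = 106.257 − 50.981 = 55.276 m.

Minimum gap ≈ 55.3 m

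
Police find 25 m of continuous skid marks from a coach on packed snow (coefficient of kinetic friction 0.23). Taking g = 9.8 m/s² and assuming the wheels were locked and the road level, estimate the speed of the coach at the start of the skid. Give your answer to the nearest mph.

Deceleration a = μg = 0.23 × 9.8 = 2.254 m/s².
v = √(2a·d) = √(2 × 2.254 × 25) = √112.700 = 10.6160 m/s.
= 10.6160 ÷ 0.44704 = 23.747 mph.

Initial speed ≈ 24 mph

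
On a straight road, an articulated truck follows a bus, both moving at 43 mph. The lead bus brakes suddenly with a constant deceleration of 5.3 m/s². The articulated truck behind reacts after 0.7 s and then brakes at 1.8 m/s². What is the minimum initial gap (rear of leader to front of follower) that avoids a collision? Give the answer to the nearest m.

43 mph × 0.44704 = 19.2227 m/s.
Leader travels v²/(2a_L) = 369.512 / 10.600 = 34.860 m before stopping.
Follower covers v·t_r = 19.2227 × 0.7 = 13.456 m while reacting, then v²/(2a_F) = 369.512 / 3.600 = 102.642 m while braking, for a total of 13.456 + 102.642 = 116.098 m.
Since a_F ≤ a_L and the follower starts braking later, the follower is never slower than the leader, so the closest approach is when both have stopped.
Minimum gap = 116.098 − 34.860 = 81.238 m.

Minimum gap ≈ 81 m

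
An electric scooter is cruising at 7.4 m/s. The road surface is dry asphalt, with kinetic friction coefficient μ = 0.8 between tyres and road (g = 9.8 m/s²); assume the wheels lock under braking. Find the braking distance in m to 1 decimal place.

Braking distance ≈ 3.5 m

a = μg = 0.8 × 9.8 = 7.840 m/s².
Braking distance = v²/(2a) = 7.4000² / (2 × 7.840) = 54.760 / 15.680 = 3.492 m.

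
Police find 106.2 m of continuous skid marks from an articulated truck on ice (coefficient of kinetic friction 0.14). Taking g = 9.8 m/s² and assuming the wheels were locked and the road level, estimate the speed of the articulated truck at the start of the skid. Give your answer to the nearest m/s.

Deceleration a = μg = 0.14 × 9.8 = 1.372 m/s².
v = √(2a·d) = √(2 × 1.372 × 106.2) = √291.413 = 17.0708 m/s.

Initial speed ≈ 17 m/s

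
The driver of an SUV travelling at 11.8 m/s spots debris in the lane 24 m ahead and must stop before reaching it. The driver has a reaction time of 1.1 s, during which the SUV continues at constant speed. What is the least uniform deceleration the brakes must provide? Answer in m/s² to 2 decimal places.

Required deceleration ≈ 6.32 m/s²

Distance covered during reaction = 11.8000 × 1.1 = 12.980 m.
Distance available for braking: 24 − 12.980 = 11.020 m.
v² = 2a·d ⇒ a = v²/(2d) = 11.8000² / (2 × 11.020) = 139.240 / 22.040 = 6.3176 m/s².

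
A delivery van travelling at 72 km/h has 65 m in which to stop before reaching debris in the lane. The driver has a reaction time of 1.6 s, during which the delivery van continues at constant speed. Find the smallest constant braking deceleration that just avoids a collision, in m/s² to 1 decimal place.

72 km/h ÷ 3.6 = 20.0000 m/s.
Distance covered during reaction = 20.0000 × 1.6 = 32.000 m.
Distance available for braking: 65 − 32.000 = 33.000 m.
v² = 2a·d ⇒ a = v²/(2d) = 20.0000² / (2 × 33.000) = 400.000 / 66.000 = 6.0606 m/s².

Required deceleration ≈ 6.1 m/s²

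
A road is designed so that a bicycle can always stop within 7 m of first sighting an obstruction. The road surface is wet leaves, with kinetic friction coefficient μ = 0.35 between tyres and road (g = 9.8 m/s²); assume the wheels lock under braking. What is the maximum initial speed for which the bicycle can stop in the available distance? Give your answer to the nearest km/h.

Maximum speed ≈ 25 km/h

a = μg = 0.35 × 9.8 = 3.430 m/s².
v²/(2a) = d ⇒ v = √(2 × 3.430 × 7) = √48.02 = 6.9296 m/s.
6.9296 m/s × 3.6 = 24.947 km/h.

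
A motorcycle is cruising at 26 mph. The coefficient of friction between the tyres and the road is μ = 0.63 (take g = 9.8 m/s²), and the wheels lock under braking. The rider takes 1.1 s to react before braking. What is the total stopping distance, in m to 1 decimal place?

Total stopping distance ≈ 23.7 m

26 mph × 0.44704 = 11.6230 m/s.
a = μg = 0.63 × 9.8 = 6.174 m/s².
Reaction distance = v·t_r = 11.6230 × 1.1 = 12.785 m.
Braking distance = v²/(2a) = 11.6230² / (2 × 6.174) = 135.094 / 12.348 = 10.941 m.
Total = 12.785 + 10.941 = 23.726 m.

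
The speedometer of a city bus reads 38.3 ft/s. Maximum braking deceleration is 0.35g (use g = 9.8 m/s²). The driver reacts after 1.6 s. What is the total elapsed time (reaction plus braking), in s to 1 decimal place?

Total time ≈ 5.0 s

38.3 ft/s × 0.3048 = 11.6738 m/s.
a = 0.35 × 9.8 = 3.430 m/s².
Braking time = v/a = 11.6738 / 3.430 = 3.403 s.
Total = 1.6 + 3.403 = 5.003 s.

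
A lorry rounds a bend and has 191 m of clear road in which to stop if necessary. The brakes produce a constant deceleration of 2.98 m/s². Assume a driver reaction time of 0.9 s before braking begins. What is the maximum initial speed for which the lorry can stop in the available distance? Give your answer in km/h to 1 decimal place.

Stopping distance: v·t_r + v²/(2a) = 191 with t_r = 0.9 s and a = 2.980 m/s².
So v² + 5.364 v − 1138.36 = 0.
Positive root: v = −a·t_r + √((a·t_r)² + 2a·d) = −2.682 + √(7.193 + 1138.36) = 31.1640 m/s.
31.1640 m/s × 3.6 = 112.190 km/h.

Maximum speed ≈ 112.2 km/h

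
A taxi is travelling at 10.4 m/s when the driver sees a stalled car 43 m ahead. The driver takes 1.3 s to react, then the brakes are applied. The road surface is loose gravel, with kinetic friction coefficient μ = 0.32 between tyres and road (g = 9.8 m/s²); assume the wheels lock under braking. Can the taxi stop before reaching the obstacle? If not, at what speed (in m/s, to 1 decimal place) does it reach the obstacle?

a = μg = 0.32 × 9.8 = 3.136 m/s².
Reaction distance = 10.4000 × 1.3 = 13.520 m.
Braking distance = v²/(2a) = 108.160 / 6.272 = 17.245 m.
Total stopping distance = 13.520 + 17.245 = 30.765 m, vs 43 m available — it stops with 43 − 30.765 = 12.235 m to spare.

Yes — it stops about 12.2 m short of the obstacle, so it never reaches it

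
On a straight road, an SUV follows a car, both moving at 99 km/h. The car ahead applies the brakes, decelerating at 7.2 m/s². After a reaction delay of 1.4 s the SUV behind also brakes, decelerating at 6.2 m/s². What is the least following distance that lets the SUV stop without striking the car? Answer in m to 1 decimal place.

99 km/h ÷ 3.6 = 27.5000 m/s.
Leader travels v²/(2a_L) = 756.250 / 14.400 = 52.517 m before stopping.
Follower covers v·t_r = 27.5000 × 1.4 = 38.500 m while reacting, then v²/(2a_F) = 756.250 / 12.400 = 60.988 m while braking, for a total of 38.500 + 60.988 = 99.488 m.
Since a_F ≤ a_L and the follower starts braking later, the follower is never slower than the leader, so the closest approach is when both have stopped.
Minimum gap = 99.488 − 52.517 = 46.971 m.

Minimum gap ≈ 47.0 m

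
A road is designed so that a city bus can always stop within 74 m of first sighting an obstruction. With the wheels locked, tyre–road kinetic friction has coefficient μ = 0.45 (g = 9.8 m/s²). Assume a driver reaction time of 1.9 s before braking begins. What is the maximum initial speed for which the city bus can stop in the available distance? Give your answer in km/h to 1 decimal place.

a = μg = 0.45 × 9.8 = 4.410 m/s².
Stopping distance: v·t_r + v²/(2a) = 74 with t_r = 1.9 s and a = 4.410 m/s².
So v² + 16.758 v − 652.68 = 0.
Positive root: v = −a·t_r + √((a·t_r)² + 2a·d) = −8.379 + √(70.208 + 652.68) = 18.5076 m/s.
18.5076 m/s × 3.6 = 66.627 km/h.

Maximum speed ≈ 66.6 km/h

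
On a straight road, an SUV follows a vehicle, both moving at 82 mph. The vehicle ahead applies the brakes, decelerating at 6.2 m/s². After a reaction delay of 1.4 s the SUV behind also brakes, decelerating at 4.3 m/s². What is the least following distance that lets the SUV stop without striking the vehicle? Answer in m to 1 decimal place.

Minimum gap ≈ 99.2 m

82 mph × 0.44704 = 36.6573 m/s.
Leader travels v²/(2a_L) = 1343.758 / 12.400 = 108.368 m before stopping.
Follower covers v·t_r = 36.6573 × 1.4 = 51.320 m while reacting, then v²/(2a_F) = 1343.758 / 8.600 = 156.251 m while braking, for a total of 51.320 + 156.251 = 207.571 m.
Since a_F ≤ a_L and the follower starts braking later, the follower is never slower than the leader, so the closest approach is when both have stopped.
Minimum gap = 207.571 − 108.368 = 99.203 m.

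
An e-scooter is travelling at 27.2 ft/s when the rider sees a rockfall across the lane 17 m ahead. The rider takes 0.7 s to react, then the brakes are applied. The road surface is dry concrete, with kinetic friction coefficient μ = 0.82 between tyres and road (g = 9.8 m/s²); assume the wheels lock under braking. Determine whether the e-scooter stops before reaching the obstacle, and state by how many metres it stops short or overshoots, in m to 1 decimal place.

27.2 ft/s × 0.3048 = 8.2906 m/s.
a = μg = 0.82 × 9.8 = 8.036 m/s².
Reaction distance = 8.2906 × 0.7 = 5.803 m.
Braking distance = v²/(2a) = 68.734 / 16.072 = 4.277 m.
Total stopping distance = 5.803 + 4.277 = 10.080 m, vs 17 m available — it stops with 17 − 10.080 = 6.920 m to spare.

Yes — it stops 6.9 m short of the obstacle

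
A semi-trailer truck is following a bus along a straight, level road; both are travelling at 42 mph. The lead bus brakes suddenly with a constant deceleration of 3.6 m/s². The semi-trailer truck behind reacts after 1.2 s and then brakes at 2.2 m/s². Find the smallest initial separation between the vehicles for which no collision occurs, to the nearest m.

42 mph × 0.44704 = 18.7757 m/s.
Leader travels v²/(2a_L) = 352.527 / 7.200 = 48.962 m before stopping.
Follower covers v·t_r = 18.7757 × 1.2 = 22.531 m while reacting, then v²/(2a_F) = 352.527 / 4.400 = 80.120 m while braking, for a total of 22.531 + 80.120 = 102.651 m.
Since a_F ≤ a_L and the follower starts braking later, the follower is never slower than the leader, so the closest approach is when both have stopped.
Minimum gap = 102.651 − 48.962 = 53.689 m.

Minimum gap ≈ 54 m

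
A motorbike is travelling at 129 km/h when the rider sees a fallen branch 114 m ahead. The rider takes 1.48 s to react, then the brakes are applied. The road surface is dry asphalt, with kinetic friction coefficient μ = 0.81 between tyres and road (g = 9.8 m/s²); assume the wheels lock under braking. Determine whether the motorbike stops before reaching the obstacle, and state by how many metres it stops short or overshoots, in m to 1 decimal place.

No — it overshoots by 19.9 m

129 km/h ÷ 3.6 = 35.8333 m/s.
a = μg = 0.81 × 9.8 = 7.938 m/s².
Reaction distance = 35.8333 × 1.48 = 53.033 m.
Braking distance = v²/(2a) = 1284.025 / 15.876 = 80.878 m.
Total stopping distance = 53.033 + 80.878 = 133.911 m, vs 114 m available — it cannot stop in time and overshoots by 133.911 − 114 = 19.911 m.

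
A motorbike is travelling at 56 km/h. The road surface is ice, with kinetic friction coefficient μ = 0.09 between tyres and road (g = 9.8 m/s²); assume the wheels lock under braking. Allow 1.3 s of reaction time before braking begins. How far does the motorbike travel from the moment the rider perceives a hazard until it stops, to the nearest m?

Total stopping distance ≈ 157 m

56 km/h ÷ 3.6 = 15.5556 m/s.
a = μg = 0.09 × 9.8 = 0.882 m/s².
Reaction distance = v·t_r = 15.5556 × 1.3 = 20.222 m.
Braking distance = v²/(2a) = 15.5556² / (2 × 0.882) = 241.977 / 1.764 = 137.175 m.
Total = 20.222 + 137.175 = 157.397 m.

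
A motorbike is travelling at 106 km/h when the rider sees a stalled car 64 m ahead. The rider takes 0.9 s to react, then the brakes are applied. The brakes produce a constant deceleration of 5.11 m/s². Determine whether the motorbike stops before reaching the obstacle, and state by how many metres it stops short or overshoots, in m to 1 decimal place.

No — it overshoots by 47.3 m

106 km/h ÷ 3.6 = 29.4444 m/s.
Reaction distance = 29.4444 × 0.9 = 26.500 m.
Braking distance = v²/(2a) = 866.973 / 10.220 = 84.831 m.
Total stopping distance = 26.500 + 84.831 = 111.331 m, vs 64 m available — it cannot stop in time and overshoots by 111.331 − 64 = 47.331 m.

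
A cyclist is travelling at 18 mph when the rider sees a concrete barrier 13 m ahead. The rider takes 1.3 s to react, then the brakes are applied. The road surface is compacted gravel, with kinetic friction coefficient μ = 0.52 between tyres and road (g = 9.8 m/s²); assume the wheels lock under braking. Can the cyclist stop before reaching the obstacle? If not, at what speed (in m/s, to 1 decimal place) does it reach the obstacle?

No — it strikes the obstacle at 6.2 m/s

18 mph × 0.44704 = 8.0467 m/s.
a = μg = 0.52 × 9.8 = 5.096 m/s².
Reaction distance = 8.0467 × 1.3 = 10.461 m.
Braking distance needed to stop: v²/(2a) = 64.749 / 10.192 = 6.353 m, so total needed = 10.461 + 6.353 = 16.814 m > 13 m — it cannot stop.
Distance remaining when braking begins: 13 − 10.461 = 2.539 m.
v² = v₀² − 2a·d = 64.749 − 2 × 5.096 × 2.539 = 38.872 m²/s².
v = √38.872 = 6.235 m/s.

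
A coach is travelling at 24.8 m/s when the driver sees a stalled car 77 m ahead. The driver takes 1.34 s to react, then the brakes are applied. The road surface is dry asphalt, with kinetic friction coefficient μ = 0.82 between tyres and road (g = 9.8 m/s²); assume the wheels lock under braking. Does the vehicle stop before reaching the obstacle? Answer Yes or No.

a = μg = 0.82 × 9.8 = 8.036 m/s².
Reaction distance = 24.8000 × 1.34 = 33.232 m.
Braking distance = v²/(2a) = 615.040 / 16.072 = 38.268 m.
Total stopping distance = 33.232 + 38.268 = 71.500 m, vs 77 m available — it stops with 77 − 71.500 = 5.500 m to spare.

Yes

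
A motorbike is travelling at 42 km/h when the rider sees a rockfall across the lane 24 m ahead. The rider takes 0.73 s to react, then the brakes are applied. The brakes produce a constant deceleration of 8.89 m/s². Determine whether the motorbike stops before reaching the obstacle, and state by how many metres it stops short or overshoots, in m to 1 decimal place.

42 km/h ÷ 3.6 = 11.6667 m/s.
Reaction distance = 11.6667 × 0.73 = 8.517 m.
Braking distance = v²/(2a) = 136.112 / 17.780 = 7.655 m.
Total stopping distance = 8.517 + 7.655 = 16.172 m, vs 24 m available — it stops with 24 − 16.172 = 7.828 m to spare.

Yes — it stops 7.8 m short of the obstacle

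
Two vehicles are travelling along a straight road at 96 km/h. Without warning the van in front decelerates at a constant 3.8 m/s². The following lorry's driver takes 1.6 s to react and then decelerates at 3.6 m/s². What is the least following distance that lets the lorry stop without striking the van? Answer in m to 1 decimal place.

96 km/h ÷ 3.6 = 26.6667 m/s.
Leader travels v²/(2a_L) = 711.113 / 7.600 = 93.568 m before stopping.
Follower covers v·t_r = 26.6667 × 1.6 = 42.667 m while reacting, then v²/(2a_F) = 711.113 / 7.200 = 98.766 m while braking, for a total of 42.667 + 98.766 = 141.433 m.
Since a_F ≤ a_L and the follower starts braking later, the follower is never slower than the leader, so the closest approach is when both have stopped.
Minimum gap = 141.433 − 93.568 = 47.865 m.

Minimum gap ≈ 47.9 m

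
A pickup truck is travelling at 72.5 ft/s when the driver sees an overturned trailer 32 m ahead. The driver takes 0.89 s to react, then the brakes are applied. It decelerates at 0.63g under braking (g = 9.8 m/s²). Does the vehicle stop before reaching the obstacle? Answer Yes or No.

72.5 ft/s × 0.3048 = 22.0980 m/s.
a = 0.63 × 9.8 = 6.174 m/s².
Reaction distance = 22.0980 × 0.89 = 19.667 m.
Braking distance = v²/(2a) = 488.322 / 12.348 = 39.547 m.
Total stopping distance = 19.667 + 39.547 = 59.214 m, vs 32 m available — it cannot stop in time and overshoots by 59.214 − 32 = 27.214 m.

No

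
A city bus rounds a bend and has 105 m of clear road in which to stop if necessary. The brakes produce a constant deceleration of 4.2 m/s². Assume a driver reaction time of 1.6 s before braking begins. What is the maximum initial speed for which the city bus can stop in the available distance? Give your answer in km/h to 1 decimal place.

Stopping distance: v·t_r + v²/(2a) = 105 with t_r = 1.6 s and a = 4.200 m/s².
So v² + 13.440 v − 882.00 = 0.
Positive root: v = −a·t_r + √((a·t_r)² + 2a·d) = −6.720 + √(45.158 + 882.00) = 23.7293 m/s.
23.7293 m/s × 3.6 = 85.425 km/h.

Maximum speed ≈ 85.4 km/h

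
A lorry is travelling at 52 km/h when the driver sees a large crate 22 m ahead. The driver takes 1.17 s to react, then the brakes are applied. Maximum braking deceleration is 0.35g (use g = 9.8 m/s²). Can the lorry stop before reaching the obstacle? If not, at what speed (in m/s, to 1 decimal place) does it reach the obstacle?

No — it strikes the obstacle at 13.2 m/s

52 km/h ÷ 3.6 = 14.4444 m/s.
a = 0.35 × 9.8 = 3.430 m/s².
Reaction distance = 14.4444 × 1.17 = 16.900 m.
Braking distance needed to stop: v²/(2a) = 208.641 / 6.860 = 30.414 m, so total needed = 16.900 + 30.414 = 47.314 m > 22 m — it cannot stop.
Distance remaining when braking begins: 22 − 16.900 = 5.100 m.
v² = v₀² − 2a·d = 208.641 − 2 × 3.430 × 5.100 = 173.655 m²/s².
v = √173.655 = 13.178 m/s.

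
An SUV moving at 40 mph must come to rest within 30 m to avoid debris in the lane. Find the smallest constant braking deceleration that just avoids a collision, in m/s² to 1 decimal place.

40 mph × 0.44704 = 17.8816 m/s.
v² = 2a·d ⇒ a = v²/(2d) = 17.8816² / (2 × 30.000) = 319.752 / 60.000 = 5.3292 m/s².

Required deceleration ≈ 5.3 m/s²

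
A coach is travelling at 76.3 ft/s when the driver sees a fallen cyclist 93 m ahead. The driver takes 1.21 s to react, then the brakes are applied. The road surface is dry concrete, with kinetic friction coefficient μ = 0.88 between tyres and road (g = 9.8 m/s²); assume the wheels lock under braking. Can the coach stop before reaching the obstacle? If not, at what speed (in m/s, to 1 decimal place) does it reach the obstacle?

Yes — it stops about 33.5 m short of the obstacle, so it never reaches it

76.3 ft/s × 0.3048 = 23.2562 m/s.
a = μg = 0.88 × 9.8 = 8.624 m/s².
Reaction distance = 23.2562 × 1.21 = 28.140 m.
Braking distance = v²/(2a) = 540.851 / 17.248 = 31.357 m.
Total stopping distance = 28.140 + 31.357 = 59.497 m, vs 93 m available — it stops with 93 − 59.497 = 33.503 m to spare.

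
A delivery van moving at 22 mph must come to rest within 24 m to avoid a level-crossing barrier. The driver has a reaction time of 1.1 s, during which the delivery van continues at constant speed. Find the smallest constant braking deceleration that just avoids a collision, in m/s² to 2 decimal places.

Required deceleration ≈ 3.67 m/s²

22 mph × 0.44704 = 9.8349 m/s.
Distance covered during reaction = 9.8349 × 1.1 = 10.818 m.
Distance available for braking: 24 − 10.818 = 13.182 m.
v² = 2a·d ⇒ a = v²/(2d) = 9.8349² / (2 × 13.182) = 96.725 / 26.364 = 3.6688 m/s².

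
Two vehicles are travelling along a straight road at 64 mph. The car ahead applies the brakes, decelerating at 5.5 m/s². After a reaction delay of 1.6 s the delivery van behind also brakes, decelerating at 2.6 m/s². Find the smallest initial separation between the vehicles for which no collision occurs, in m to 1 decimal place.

64 mph × 0.44704 = 28.6106 m/s.
Leader travels v²/(2a_L) = 818.566 / 11.000 = 74.415 m before stopping.
Follower covers v·t_r = 28.6106 × 1.6 = 45.777 m while reacting, then v²/(2a_F) = 818.566 / 5.200 = 157.417 m while braking, for a total of 45.777 + 157.417 = 203.194 m.
Since a_F ≤ a_L and the follower starts braking later, the follower is never slower than the leader, so the closest approach is when both have stopped.
Minimum gap = 203.194 − 74.415 = 128.779 m.

Minimum gap ≈ 128.8 m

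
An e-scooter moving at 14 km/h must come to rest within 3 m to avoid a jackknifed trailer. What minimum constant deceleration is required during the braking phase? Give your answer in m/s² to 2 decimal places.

Required deceleration ≈ 2.52 m/s²

14 km/h ÷ 3.6 = 3.8889 m/s.
v² = 2a·d ⇒ a = v²/(2d) = 3.8889² / (2 × 3.000) = 15.124 / 6.000 = 2.5207 m/s².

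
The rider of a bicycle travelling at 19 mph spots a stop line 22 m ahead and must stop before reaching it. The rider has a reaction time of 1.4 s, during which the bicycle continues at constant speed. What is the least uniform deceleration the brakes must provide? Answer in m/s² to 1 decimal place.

Required deceleration ≈ 3.6 m/s²

19 mph × 0.44704 = 8.4938 m/s.
Distance covered during reaction = 8.4938 × 1.4 = 11.891 m.
Distance available for braking: 22 − 11.891 = 10.109 m.
v² = 2a·d ⇒ a = v²/(2d) = 8.4938² / (2 × 10.109) = 72.145 / 20.218 = 3.5684 m/s².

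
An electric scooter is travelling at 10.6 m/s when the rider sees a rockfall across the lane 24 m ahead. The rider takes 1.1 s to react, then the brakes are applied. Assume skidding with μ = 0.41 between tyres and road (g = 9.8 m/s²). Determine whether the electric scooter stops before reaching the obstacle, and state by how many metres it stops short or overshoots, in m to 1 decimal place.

No — it overshoots by 1.6 m

a = μg = 0.41 × 9.8 = 4.018 m/s².
Reaction distance = 10.6000 × 1.1 = 11.660 m.
Braking distance = v²/(2a) = 112.360 / 8.036 = 13.982 m.
Total stopping distance = 11.660 + 13.982 = 25.642 m, vs 24 m available — it cannot stop in time and overshoots by 25.642 − 24 = 1.642 m.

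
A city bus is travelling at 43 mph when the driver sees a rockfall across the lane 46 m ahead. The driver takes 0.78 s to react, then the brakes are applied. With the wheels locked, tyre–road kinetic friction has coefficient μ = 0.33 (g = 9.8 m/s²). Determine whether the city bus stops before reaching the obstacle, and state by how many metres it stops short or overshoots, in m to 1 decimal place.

43 mph × 0.44704 = 19.2227 m/s.
a = μg = 0.33 × 9.8 = 3.234 m/s².
Reaction distance = 19.2227 × 0.78 = 14.994 m.
Braking distance = v²/(2a) = 369.512 / 6.468 = 57.129 m.
Total stopping distance = 14.994 + 57.129 = 72.123 m, vs 46 m available — it cannot stop in time and overshoots by 72.123 − 46 = 26.123 m.

No — it overshoots by 26.1 m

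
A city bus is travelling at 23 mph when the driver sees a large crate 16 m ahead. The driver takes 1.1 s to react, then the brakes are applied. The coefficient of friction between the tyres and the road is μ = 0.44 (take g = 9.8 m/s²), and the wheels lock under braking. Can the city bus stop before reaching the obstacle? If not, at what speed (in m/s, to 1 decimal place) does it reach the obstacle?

23 mph × 0.44704 = 10.2819 m/s.
a = μg = 0.44 × 9.8 = 4.312 m/s².
Reaction distance = 10.2819 × 1.1 = 11.310 m.
Braking distance needed to stop: v²/(2a) = 105.717 / 8.624 = 12.258 m, so total needed = 11.310 + 12.258 = 23.568 m > 16 m — it cannot stop.
Distance remaining when braking begins: 16 − 11.310 = 4.690 m.
v² = v₀² − 2a·d = 105.717 − 2 × 4.312 × 4.690 = 65.270 m²/s².
v = √65.270 = 8.079 m/s.

No — it strikes the obstacle at 8.1 m/s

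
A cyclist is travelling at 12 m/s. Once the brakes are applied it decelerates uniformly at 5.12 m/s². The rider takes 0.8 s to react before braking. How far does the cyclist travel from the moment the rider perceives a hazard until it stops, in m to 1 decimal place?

Total stopping distance ≈ 23.7 m

Reaction distance = v·t_r = 12.0000 × 0.8 = 9.600 m.
Braking distance = v²/(2a) = 12.0000² / (2 × 5.120) = 144.000 / 10.240 = 14.062 m.
Total = 9.600 + 14.062 = 23.662 m.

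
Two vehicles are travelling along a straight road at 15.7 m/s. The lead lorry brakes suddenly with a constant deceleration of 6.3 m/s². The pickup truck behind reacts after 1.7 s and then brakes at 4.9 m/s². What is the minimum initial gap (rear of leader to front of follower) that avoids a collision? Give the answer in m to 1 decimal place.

Minimum gap ≈ 32.3 m

Leader travels v²/(2a_L) = 246.490 / 12.600 = 19.563 m before stopping.
Follower covers v·t_r = 15.7000 × 1.7 = 26.690 m while reacting, then v²/(2a_F) = 246.490 / 9.800 = 25.152 m while braking, for a total of 26.690 + 25.152 = 51.842 m.
Since a_F ≤ a_L and the follower starts braking later, the follower is never slower than the leader, so the closest approach is when both have stopped.
Minimum gap = 51.842 − 19.563 = 32.279 m.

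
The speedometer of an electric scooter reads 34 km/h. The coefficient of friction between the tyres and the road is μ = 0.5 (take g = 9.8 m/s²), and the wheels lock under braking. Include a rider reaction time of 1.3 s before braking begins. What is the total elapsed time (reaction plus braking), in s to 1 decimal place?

34 km/h ÷ 3.6 = 9.4444 m/s.
a = μg = 0.5 × 9.8 = 4.900 m/s².
Braking time = v/a = 9.4444 / 4.900 = 1.927 s.
Total = 1.3 + 1.927 = 3.227 s.

Total time ≈ 3.2 s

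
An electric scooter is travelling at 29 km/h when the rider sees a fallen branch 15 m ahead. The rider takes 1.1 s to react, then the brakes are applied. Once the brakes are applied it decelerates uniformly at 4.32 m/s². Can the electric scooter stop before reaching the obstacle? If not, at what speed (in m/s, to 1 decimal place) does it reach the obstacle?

No — it strikes the obstacle at 3.4 m/s

29 km/h ÷ 3.6 = 8.0556 m/s.
Reaction distance = 8.0556 × 1.1 = 8.861 m.
Braking distance needed to stop: v²/(2a) = 64.893 / 8.640 = 7.511 m, so total needed = 8.861 + 7.511 = 16.372 m > 15 m — it cannot stop.
Distance remaining when braking begins: 15 − 8.861 = 6.139 m.
v² = v₀² − 2a·d = 64.893 − 2 × 4.320 × 6.139 = 11.852 m²/s².
v = √11.852 = 3.443 m/s.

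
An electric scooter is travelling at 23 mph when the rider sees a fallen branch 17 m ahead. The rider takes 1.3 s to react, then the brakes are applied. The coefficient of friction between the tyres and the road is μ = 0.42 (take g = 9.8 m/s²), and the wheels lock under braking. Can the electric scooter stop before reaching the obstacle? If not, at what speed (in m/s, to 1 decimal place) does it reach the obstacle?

23 mph × 0.44704 = 10.2819 m/s.
a = μg = 0.42 × 9.8 = 4.116 m/s².
Reaction distance = 10.2819 × 1.3 = 13.366 m.
Braking distance needed to stop: v²/(2a) = 105.717 / 8.232 = 12.842 m, so total needed = 13.366 + 12.842 = 26.208 m > 17 m — it cannot stop.
Distance remaining when braking begins: 17 − 13.366 = 3.634 m.
v² = v₀² − 2a·d = 105.717 − 2 × 4.116 × 3.634 = 75.802 m²/s².
v = √75.802 = 8.706 m/s.

No — it strikes the obstacle at 8.7 m/s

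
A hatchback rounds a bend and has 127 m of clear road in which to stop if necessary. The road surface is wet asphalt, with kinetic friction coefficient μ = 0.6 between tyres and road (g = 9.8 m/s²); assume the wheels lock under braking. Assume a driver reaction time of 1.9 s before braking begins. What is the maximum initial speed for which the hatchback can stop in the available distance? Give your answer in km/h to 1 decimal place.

Maximum speed ≈ 104.6 km/h

a = μg = 0.6 × 9.8 = 5.880 m/s².
Stopping distance: v·t_r + v²/(2a) = 127 with t_r = 1.9 s and a = 5.880 m/s².
So v² + 22.344 v − 1493.52 = 0.
Positive root: v = −a·t_r + √((a·t_r)² + 2a·d) = −11.172 + √(124.814 + 1493.52) = 29.0565 m/s.
29.0565 m/s × 3.6 = 104.603 km/h.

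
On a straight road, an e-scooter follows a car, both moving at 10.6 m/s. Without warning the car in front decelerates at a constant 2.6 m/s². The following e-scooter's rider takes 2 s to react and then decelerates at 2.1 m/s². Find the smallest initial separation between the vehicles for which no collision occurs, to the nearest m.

Minimum gap ≈ 26 m

Leader travels v²/(2a_L) = 112.360 / 5.200 = 21.608 m before stopping.
Follower covers v·t_r = 10.6000 × 2 = 21.200 m while reacting, then v²/(2a_F) = 112.360 / 4.200 = 26.752 m while braking, for a total of 21.200 + 26.752 = 47.952 m.
Since a_F ≤ a_L and the follower starts braking later, the follower is never slower than the leader, so the closest approach is when both have stopped.
Minimum gap = 47.952 − 21.608 = 26.344 m.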